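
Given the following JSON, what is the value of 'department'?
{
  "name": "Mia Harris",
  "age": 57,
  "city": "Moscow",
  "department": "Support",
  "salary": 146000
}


Looking up field 'department'
Value: Support

Support


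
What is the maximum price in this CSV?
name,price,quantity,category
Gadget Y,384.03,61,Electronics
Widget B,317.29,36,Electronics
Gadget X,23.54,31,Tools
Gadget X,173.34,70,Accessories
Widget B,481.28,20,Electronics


Computing maximum price:
Values: [384.03, 317.29, 23.54, 173.34, 481.28]
Max = 481.28

481.28


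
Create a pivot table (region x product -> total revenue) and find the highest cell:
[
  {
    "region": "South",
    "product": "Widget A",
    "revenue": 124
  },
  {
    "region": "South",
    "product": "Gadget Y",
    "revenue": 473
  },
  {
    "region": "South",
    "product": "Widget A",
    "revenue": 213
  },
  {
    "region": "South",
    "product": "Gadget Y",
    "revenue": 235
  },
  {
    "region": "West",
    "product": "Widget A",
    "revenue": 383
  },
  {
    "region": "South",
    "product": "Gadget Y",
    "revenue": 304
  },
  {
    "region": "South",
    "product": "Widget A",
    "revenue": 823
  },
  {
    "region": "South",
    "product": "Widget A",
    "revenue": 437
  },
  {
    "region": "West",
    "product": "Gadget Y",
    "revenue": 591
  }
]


Pivot: region (rows) x product (columns) -> total revenue

     Gadget Y      Widget A    
South         1012          1597  
West           591           383  

Highest: South / Widget A = $1597

South / Widget A = $1597


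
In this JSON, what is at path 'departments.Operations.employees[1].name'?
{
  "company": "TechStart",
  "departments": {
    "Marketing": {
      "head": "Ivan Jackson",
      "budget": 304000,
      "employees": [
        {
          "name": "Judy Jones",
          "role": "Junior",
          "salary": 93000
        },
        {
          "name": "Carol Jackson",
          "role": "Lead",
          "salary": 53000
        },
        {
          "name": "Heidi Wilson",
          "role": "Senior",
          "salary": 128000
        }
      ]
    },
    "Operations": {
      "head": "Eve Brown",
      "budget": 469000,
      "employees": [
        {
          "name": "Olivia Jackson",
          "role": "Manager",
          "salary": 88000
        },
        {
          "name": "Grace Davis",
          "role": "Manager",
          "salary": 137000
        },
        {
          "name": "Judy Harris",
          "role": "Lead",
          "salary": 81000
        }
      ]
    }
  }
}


Path: departments.Operations.employees[1].name

Navigate:
  -> departments
  -> Operations
  -> employees[1].name = 'Grace Davis'

Grace Davis


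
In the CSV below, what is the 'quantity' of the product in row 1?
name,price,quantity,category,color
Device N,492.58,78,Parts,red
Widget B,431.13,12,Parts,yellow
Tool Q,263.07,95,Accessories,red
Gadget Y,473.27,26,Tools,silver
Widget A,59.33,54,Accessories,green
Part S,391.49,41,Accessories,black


Query: Row 1 ('Device N'), column 'quantity'
Value: 78

78


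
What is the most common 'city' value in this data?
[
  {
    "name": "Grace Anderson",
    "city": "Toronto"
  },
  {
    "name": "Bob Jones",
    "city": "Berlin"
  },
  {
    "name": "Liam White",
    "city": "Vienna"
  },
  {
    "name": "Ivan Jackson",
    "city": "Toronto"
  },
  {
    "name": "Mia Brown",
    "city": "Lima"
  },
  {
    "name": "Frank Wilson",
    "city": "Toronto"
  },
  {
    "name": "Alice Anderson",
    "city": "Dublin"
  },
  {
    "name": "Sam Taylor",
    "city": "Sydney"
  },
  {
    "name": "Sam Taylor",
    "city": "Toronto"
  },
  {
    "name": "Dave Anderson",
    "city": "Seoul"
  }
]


Counting 'city' values across 10 records:

  Toronto: 4 ####
  Berlin: 1 #
  Vienna: 1 #
  Lima: 1 #
  Dublin: 1 #
  Sydney: 1 #
  Seoul: 1 #

Most common: Toronto (4 times)

Toronto (4 times)


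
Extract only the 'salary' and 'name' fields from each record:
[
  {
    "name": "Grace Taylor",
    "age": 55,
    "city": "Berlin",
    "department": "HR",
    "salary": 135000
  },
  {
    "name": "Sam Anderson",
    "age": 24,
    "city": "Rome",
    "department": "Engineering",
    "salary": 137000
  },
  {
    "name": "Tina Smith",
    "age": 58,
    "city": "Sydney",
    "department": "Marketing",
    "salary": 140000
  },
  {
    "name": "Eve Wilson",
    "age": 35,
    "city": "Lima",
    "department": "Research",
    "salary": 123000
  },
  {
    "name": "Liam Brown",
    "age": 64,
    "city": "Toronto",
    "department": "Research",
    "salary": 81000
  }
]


Original: 5 records with fields: name, age, city, department, salary
Keep: ['salary', 'name']
Drop: ['age', 'city', 'department']
Result: 5 records, 2 fields each

[
  {
    "salary": 135000,
    "name": "Grace Taylor"
  },
  {
    "salary": 137000,
    "name": "Sam Anderson"
  },
  {
    "salary": 140000,
    "name": "Tina Smith"
  },
  {
    "salary": 123000,
    "name": "Eve Wilson"
  },
  {
    "salary": 81000,
    "name": "Liam Brown"
  }
]


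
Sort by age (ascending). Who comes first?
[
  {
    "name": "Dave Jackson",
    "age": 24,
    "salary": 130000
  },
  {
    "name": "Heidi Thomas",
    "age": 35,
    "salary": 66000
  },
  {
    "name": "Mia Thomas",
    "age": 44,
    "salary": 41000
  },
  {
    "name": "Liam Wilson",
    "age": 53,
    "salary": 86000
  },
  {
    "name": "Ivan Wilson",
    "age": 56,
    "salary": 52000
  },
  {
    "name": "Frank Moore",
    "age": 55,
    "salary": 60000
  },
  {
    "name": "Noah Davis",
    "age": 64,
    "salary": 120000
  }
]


Sort by: age (ascending)

Sorted order:
  1. Dave Jackson (age = 24)
  2. Heidi Thomas (age = 35)
  3. Mia Thomas (age = 44)
  4. Liam Wilson (age = 53)
  5. Frank Moore (age = 55)
  6. Ivan Wilson (age = 56)
  7. Noah Davis (age = 64)

First: Dave Jackson

Dave Jackson


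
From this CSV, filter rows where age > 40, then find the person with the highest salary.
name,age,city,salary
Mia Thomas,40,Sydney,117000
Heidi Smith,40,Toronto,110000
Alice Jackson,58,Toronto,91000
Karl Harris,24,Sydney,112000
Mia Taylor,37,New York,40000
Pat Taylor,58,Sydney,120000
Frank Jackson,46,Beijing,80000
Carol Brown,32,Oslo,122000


Filter: age > 40
Sort by: salary (descending)

Filtered records (3):
  Pat Taylor, age 58, salary $120000
  Alice Jackson, age 58, salary $91000
  Frank Jackson, age 46, salary $80000

Highest salary: Pat Taylor ($120000)

Pat Taylor


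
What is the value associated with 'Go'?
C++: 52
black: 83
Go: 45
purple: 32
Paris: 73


Looking up key 'Go'
Value: 45

45


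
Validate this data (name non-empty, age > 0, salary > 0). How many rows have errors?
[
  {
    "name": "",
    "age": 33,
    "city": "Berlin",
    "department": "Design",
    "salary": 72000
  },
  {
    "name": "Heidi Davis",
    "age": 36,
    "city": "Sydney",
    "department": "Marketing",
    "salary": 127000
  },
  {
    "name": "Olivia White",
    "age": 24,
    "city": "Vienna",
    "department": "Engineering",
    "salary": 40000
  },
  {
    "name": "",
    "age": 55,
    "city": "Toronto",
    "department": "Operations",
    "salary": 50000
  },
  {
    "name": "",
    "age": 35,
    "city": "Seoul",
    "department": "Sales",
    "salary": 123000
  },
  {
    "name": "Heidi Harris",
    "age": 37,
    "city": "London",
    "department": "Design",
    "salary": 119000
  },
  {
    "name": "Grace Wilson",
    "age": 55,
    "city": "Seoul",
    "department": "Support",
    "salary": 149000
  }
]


Validating 7 records:
Rules: name non-empty, age > 0, salary > 0

  Row 1 (???): empty name
  Row 2 (Heidi Davis): OK
  Row 3 (Olivia White): OK
  Row 4 (???): empty name
  Row 5 (???): empty name
  Row 6 (Heidi Harris): OK
  Row 7 (Grace Wilson): OK

Total errors: 3

3 errors


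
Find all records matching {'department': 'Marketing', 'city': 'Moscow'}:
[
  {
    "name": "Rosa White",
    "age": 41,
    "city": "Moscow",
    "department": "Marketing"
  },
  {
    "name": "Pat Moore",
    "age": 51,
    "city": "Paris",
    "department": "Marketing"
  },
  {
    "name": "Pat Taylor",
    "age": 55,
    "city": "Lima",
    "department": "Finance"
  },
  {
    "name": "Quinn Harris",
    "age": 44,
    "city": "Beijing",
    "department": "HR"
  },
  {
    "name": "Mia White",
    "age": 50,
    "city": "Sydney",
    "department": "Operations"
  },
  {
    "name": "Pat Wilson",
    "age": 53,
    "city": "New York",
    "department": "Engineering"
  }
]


Search criteria: {'department': 'Marketing', 'city': 'Moscow'}

Checking 6 records:
  Rosa White: {department: Marketing, city: Moscow} <-- MATCH
  Pat Moore: {department: Marketing, city: Paris}
  Pat Taylor: {department: Finance, city: Lima}
  Quinn Harris: {department: HR, city: Beijing}
  Mia White: {department: Operations, city: Sydney}
  Pat Wilson: {department: Engineering, city: New York}

Matches: ["Rosa White"]

["Rosa White"]


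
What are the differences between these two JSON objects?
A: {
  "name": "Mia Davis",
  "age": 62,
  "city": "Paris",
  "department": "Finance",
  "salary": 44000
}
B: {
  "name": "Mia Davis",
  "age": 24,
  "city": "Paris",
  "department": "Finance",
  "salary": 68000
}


Comparing each field (in key order):
  name: same
  age: DIFFERENT
  city: same
  department: same
  salary: DIFFERENT
Differences:
  age: 62 -> 24
  salary: 44000 -> 68000

2 field(s) changed

2 changes: age, salary


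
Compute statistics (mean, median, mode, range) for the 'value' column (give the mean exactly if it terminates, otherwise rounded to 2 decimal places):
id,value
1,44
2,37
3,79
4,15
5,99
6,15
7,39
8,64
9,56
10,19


Data: [44, 37, 79, 15, 99, 15, 39, 64, 56, 19]
Count: 10
Sum: 467
Mean: 467/10 = 46.7
Sorted: [15, 15, 19, 37, 39, 44, 56, 64, 79, 99]
Median: 41.5
Mode: 15 (2 times)
Range: 99 - 15 = 84
Min: 15, Max: 99

mean=46.7, median=41.5, mode=15, range=84


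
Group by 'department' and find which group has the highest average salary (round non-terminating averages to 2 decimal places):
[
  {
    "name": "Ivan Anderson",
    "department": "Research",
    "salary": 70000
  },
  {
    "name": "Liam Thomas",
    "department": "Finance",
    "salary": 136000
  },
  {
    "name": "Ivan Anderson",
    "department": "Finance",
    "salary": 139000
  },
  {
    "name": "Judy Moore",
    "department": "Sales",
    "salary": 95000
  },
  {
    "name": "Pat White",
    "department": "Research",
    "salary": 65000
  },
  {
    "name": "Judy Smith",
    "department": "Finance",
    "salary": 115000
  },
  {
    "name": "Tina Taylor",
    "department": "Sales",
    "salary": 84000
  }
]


Group by: department

Groups:
  Finance: 3 people, avg salary = 390000/3 = $130000
  Research: 2 people, avg salary = 135000/2 = $67500
  Sales: 2 people, avg salary = 179000/2 = $89500

Highest average salary: Finance ($130000)

Finance ($130000)


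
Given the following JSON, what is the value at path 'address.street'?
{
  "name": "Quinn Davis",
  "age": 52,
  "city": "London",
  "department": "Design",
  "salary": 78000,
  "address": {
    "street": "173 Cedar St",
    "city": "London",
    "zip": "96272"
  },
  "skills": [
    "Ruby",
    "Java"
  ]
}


Query: address.street
Path: address -> street
Value: 173 Cedar St

173 Cedar St


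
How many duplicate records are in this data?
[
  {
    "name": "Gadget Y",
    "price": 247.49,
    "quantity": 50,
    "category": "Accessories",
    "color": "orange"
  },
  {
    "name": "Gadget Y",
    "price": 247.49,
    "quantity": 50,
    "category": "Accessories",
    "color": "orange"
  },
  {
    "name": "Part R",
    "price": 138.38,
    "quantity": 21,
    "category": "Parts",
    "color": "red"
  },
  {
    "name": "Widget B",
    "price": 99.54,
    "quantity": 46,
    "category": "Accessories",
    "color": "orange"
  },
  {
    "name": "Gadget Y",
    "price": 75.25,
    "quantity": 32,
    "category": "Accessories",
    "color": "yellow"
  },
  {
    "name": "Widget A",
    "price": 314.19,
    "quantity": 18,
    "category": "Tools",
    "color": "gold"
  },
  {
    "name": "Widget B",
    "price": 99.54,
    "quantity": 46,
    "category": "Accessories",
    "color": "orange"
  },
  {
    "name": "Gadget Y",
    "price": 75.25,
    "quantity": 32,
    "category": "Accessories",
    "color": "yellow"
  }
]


Checking 8 records for duplicates:

  Row 1: Gadget Y ($247.49, qty 50)
  Row 2: Gadget Y ($247.49, qty 50) <-- DUPLICATE
  Row 3: Part R ($138.38, qty 21)
  Row 4: Widget B ($99.54, qty 46)
  Row 5: Gadget Y ($75.25, qty 32)
  Row 6: Widget A ($314.19, qty 18)
  Row 7: Widget B ($99.54, qty 46) <-- DUPLICATE
  Row 8: Gadget Y ($75.25, qty 32) <-- DUPLICATE

Duplicates found: 3
Unique records: 5

3 duplicates, 5 unique


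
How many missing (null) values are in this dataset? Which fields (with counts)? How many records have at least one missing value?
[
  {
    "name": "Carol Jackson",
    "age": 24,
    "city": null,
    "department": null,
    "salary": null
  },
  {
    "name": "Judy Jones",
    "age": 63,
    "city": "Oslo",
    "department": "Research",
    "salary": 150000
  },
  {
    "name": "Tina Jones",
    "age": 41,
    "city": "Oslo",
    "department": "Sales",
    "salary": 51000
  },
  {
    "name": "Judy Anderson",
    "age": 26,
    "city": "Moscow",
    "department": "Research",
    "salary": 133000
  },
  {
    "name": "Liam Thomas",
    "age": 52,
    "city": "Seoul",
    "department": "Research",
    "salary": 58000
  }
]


Checking for missing (null) values in 5 records:

  Carol Jackson: city, department, salary
  Judy Jones: complete
  Tina Jones: complete
  Judy Anderson: complete
  Liam Thomas: complete

Per field:
  name: 0 missing
  age: 0 missing
  city: 1 missing
  department: 1 missing
  salary: 1 missing

Total missing values: 3
Records with any missing: 1

3 missing values (city: 1, department: 1, salary: 1); 1 incomplete records


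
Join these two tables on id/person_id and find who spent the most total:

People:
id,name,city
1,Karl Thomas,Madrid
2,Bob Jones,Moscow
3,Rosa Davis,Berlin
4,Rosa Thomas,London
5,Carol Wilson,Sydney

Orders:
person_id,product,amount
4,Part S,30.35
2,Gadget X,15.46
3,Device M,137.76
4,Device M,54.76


Join on: people.id = orders.person_id

Joined rows:
  Rosa Thomas (London) bought Part S for $30.35
  Bob Jones (Moscow) bought Gadget X for $15.46
  Rosa Davis (Berlin) bought Device M for $137.76
  Rosa Thomas (London) bought Device M for $54.76

Total per person:
  Rosa Davis: $137.76
  Rosa Thomas: $85.11
  Bob Jones: $15.46

Top spender: Rosa Davis ($137.76)

Rosa Davis ($137.76)


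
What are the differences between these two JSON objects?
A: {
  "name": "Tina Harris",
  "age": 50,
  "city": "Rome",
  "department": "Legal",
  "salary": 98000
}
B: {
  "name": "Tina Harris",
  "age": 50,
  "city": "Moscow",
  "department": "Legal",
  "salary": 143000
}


Comparing each field (in key order):
  name: same
  age: same
  city: DIFFERENT
  department: same
  salary: DIFFERENT
Differences:
  city: Rome -> Moscow
  salary: 98000 -> 143000

2 field(s) changed

2 changes: city, salary


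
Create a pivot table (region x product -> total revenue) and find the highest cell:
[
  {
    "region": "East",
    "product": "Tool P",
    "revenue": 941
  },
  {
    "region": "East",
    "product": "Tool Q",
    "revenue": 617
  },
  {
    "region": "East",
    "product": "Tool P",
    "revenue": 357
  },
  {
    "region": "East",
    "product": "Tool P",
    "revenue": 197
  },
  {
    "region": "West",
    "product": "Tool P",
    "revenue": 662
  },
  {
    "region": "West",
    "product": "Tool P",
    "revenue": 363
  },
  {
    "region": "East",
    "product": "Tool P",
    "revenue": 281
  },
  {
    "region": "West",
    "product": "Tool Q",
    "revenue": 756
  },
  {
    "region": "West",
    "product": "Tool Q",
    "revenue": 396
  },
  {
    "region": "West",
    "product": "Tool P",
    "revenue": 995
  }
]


Pivot: region (rows) x product (columns) -> total revenue

     Tool P        Tool Q      
East          1776           617  
West          2020          1152  

Highest: West / Tool P = $2020

West / Tool P = $2020


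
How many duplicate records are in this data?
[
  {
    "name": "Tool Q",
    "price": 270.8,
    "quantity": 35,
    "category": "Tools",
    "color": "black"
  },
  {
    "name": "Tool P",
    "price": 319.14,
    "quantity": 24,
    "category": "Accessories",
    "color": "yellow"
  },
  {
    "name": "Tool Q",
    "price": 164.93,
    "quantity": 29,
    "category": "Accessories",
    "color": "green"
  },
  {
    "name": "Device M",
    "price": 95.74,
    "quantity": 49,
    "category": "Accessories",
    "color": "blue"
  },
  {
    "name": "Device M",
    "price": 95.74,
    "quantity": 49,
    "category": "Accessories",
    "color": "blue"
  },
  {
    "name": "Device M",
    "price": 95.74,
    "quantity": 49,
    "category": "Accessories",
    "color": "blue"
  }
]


Checking 6 records for duplicates:

  Row 1: Tool Q ($270.8, qty 35)
  Row 2: Tool P ($319.14, qty 24)
  Row 3: Tool Q ($164.93, qty 29)
  Row 4: Device M ($95.74, qty 49)
  Row 5: Device M ($95.74, qty 49) <-- DUPLICATE
  Row 6: Device M ($95.74, qty 49) <-- DUPLICATE

Duplicates found: 2
Unique records: 4

2 duplicates, 4 unique


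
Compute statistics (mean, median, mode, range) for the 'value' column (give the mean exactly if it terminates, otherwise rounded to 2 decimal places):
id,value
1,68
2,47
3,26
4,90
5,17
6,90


Data: [68, 47, 26, 90, 17, 90]
Count: 6
Sum: 338
Mean: 338/6 ≈ 56.33 (rounded to 2 decimal places)
Sorted: [17, 26, 47, 68, 90, 90]
Median: 57.5
Mode: 90 (2 times)
Range: 90 - 17 = 73
Min: 17, Max: 90

mean≈56.33, median=57.5, mode=90, range=73


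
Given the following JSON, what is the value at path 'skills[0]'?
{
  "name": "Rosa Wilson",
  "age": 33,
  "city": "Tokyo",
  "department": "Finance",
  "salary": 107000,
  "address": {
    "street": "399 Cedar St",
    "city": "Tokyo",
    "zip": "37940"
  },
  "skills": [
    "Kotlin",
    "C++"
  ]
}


Query: skills[0]
Path: skills -> first element
Value: Kotlin

Kotlin


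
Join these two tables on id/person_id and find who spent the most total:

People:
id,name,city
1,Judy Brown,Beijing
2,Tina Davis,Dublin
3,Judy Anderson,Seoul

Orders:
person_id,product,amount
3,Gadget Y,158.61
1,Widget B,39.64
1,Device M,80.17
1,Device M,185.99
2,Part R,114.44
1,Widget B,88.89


Join on: people.id = orders.person_id

Joined rows:
  Judy Anderson (Seoul) bought Gadget Y for $158.61
  Judy Brown (Beijing) bought Widget B for $39.64
  Judy Brown (Beijing) bought Device M for $80.17
  Judy Brown (Beijing) bought Device M for $185.99
  Tina Davis (Dublin) bought Part R for $114.44
  Judy Brown (Beijing) bought Widget B for $88.89

Total per person:
  Judy Brown: $394.69
  Judy Anderson: $158.61
  Tina Davis: $114.44

Top spender: Judy Brown ($394.69)

Judy Brown ($394.69)


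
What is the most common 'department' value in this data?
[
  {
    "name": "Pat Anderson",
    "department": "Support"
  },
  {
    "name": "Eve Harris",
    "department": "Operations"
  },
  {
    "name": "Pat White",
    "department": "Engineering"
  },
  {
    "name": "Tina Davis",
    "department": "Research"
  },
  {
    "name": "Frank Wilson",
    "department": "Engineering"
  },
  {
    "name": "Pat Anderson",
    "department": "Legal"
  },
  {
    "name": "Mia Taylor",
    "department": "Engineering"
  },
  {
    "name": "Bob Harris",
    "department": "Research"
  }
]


Counting 'department' values across 8 records:

  Engineering: 3 ###
  Research: 2 ##
  Support: 1 #
  Operations: 1 #
  Legal: 1 #

Most common: Engineering (3 times)

Engineering (3 times)


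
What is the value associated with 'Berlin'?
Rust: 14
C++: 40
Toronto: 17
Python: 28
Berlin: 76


Looking up key 'Berlin'
Value: 76

76


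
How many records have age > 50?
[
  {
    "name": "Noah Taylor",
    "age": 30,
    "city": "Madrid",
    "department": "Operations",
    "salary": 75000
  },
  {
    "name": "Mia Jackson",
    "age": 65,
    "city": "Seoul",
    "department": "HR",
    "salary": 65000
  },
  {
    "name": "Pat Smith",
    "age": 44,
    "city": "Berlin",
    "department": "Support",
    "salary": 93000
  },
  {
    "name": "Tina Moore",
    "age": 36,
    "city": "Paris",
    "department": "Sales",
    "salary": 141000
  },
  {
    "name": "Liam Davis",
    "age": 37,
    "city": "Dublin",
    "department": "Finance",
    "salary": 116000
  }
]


Data: 5 records
Condition: age > 50

Checking each record:
  Noah Taylor: 30
  Mia Jackson: 65 MATCH
  Pat Smith: 44
  Tina Moore: 36
  Liam Davis: 37

Count: 1

1


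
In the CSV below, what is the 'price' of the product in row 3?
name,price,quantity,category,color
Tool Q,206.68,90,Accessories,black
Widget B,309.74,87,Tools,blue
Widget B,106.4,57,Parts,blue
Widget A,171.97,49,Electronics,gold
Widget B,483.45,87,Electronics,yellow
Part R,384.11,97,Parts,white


Query: Row 3 ('Widget B'), column 'price'
Value: 106.4

106.4


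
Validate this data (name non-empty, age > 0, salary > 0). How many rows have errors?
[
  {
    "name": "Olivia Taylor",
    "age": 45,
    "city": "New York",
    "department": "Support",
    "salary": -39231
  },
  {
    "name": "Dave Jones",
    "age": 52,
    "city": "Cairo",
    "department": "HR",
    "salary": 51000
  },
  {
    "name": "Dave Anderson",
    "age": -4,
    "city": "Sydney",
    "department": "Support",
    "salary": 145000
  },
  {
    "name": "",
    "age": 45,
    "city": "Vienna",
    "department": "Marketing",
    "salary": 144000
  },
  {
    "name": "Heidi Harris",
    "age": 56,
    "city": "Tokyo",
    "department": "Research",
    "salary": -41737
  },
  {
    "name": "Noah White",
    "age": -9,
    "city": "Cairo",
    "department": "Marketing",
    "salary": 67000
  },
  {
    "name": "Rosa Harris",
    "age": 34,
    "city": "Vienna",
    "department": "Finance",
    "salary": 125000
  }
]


Validating 7 records:
Rules: name non-empty, age > 0, salary > 0

  Row 1 (Olivia Taylor): negative salary: -39231
  Row 2 (Dave Jones): OK
  Row 3 (Dave Anderson): negative age: -4
  Row 4 (???): empty name
  Row 5 (Heidi Harris): negative salary: -41737
  Row 6 (Noah White): negative age: -9
  Row 7 (Rosa Harris): OK

Total errors: 5

5 errors


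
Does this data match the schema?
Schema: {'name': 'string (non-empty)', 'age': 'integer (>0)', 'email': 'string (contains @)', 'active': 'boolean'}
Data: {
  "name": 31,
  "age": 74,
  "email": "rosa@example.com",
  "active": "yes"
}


Validating each field against schema:
  name: FAIL (31 is not a string)
  age: OK (positive integer)
  email: OK (string with @)
  active: FAIL ("yes" is not a boolean)

Result: INVALID (2 errors: name, active)

INVALID (2 errors: name, active)


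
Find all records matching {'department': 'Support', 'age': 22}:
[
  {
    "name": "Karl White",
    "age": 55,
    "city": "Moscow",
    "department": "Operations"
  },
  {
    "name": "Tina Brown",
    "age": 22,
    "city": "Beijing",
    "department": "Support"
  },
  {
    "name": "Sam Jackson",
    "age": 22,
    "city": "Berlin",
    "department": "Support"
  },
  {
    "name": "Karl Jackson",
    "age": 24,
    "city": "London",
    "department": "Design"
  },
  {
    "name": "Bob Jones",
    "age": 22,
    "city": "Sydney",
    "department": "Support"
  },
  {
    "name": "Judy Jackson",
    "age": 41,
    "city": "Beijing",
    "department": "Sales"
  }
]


Search criteria: {'department': 'Support', 'age': 22}

Checking 6 records:
  Karl White: {department: Operations, age: 55}
  Tina Brown: {department: Support, age: 22} <-- MATCH
  Sam Jackson: {department: Support, age: 22} <-- MATCH
  Karl Jackson: {department: Design, age: 24}
  Bob Jones: {department: Support, age: 22} <-- MATCH
  Judy Jackson: {department: Sales, age: 41}

Matches: ["Tina Brown", "Sam Jackson", "Bob Jones"]

["Tina Brown", "Sam Jackson", "Bob Jones"]


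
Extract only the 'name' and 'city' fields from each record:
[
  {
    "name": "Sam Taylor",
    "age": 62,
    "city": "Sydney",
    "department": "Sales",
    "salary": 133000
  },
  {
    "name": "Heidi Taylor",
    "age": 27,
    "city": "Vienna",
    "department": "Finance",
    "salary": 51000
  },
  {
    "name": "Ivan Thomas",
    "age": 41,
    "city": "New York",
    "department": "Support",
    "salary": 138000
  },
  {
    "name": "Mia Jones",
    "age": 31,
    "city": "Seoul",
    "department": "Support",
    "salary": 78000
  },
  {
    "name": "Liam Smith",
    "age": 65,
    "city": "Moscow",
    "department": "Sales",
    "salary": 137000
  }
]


Original: 5 records with fields: name, age, city, department, salary
Keep: ['name', 'city']
Drop: ['age', 'department', 'salary']
Result: 5 records, 2 fields each

[
  {
    "name": "Sam Taylor",
    "city": "Sydney"
  },
  {
    "name": "Heidi Taylor",
    "city": "Vienna"
  },
  {
    "name": "Ivan Thomas",
    "city": "New York"
  },
  {
    "name": "Mia Jones",
    "city": "Seoul"
  },
  {
    "name": "Liam Smith",
    "city": "Moscow"
  }
]


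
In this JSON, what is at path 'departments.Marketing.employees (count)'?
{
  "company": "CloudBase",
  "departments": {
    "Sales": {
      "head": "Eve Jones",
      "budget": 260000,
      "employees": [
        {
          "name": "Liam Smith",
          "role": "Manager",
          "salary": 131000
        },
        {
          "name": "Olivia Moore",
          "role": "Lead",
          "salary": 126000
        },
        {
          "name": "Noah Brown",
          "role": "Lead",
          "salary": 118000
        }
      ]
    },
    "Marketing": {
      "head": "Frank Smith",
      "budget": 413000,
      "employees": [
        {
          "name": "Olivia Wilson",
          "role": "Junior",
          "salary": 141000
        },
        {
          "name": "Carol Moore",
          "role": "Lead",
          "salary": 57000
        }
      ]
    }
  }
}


Path: departments.Marketing.employees (count)

Navigate:
  -> departments
  -> Marketing
  -> employees (array, length 2)

2


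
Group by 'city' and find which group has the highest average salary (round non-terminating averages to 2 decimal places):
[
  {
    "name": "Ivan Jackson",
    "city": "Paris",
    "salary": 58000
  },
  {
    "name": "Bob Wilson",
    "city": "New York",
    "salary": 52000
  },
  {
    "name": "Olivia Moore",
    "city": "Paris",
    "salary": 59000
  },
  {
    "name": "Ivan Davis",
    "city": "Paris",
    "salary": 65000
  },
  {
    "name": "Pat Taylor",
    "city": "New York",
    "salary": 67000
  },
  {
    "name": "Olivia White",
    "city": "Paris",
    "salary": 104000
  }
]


Group by: city

Groups:
  New York: 2 people, avg salary = 119000/2 = $59500
  Paris: 4 people, avg salary = 286000/4 = $71500

Highest average salary: Paris ($71500)

Paris ($71500)


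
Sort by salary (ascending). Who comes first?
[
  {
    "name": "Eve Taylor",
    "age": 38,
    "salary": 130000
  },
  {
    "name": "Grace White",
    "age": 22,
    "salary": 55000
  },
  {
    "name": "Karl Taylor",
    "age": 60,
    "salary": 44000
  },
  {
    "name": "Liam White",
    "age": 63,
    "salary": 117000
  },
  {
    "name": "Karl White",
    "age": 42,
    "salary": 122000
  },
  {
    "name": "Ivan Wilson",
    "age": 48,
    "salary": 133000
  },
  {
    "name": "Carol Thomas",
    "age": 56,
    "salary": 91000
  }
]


Sort by: salary (ascending)

Sorted order:
  1. Karl Taylor (salary = 44000)
  2. Grace White (salary = 55000)
  3. Carol Thomas (salary = 91000)
  4. Liam White (salary = 117000)
  5. Karl White (salary = 122000)
  6. Eve Taylor (salary = 130000)
  7. Ivan Wilson (salary = 133000)

First: Karl Taylor

Karl Taylor


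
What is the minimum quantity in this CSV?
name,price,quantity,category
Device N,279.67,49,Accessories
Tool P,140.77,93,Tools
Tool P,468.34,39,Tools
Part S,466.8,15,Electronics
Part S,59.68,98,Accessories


Computing minimum quantity:
Values: [49, 93, 39, 15, 98]
Min = 15

15


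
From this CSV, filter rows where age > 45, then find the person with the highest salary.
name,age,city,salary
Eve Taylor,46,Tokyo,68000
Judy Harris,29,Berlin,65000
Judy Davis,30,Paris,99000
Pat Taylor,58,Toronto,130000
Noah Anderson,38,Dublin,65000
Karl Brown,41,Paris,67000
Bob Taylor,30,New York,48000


Filter: age > 45
Sort by: salary (descending)

Filtered records (2):
  Pat Taylor, age 58, salary $130000
  Eve Taylor, age 46, salary $68000

Highest salary: Pat Taylor ($130000)

Pat Taylor


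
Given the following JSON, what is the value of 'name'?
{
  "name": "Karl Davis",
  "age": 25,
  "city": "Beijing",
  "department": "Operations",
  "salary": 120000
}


Looking up field 'name'
Value: Karl Davis

Karl Davis


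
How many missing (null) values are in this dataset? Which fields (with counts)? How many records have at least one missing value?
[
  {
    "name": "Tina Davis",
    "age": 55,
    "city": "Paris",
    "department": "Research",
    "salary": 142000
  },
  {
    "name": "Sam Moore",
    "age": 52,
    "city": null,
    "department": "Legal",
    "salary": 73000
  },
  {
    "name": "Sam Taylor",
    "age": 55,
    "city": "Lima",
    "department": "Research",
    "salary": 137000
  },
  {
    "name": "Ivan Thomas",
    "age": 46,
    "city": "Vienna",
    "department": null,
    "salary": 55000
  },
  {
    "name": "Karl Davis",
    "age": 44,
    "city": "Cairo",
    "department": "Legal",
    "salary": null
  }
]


Checking for missing (null) values in 5 records:

  Tina Davis: complete
  Sam Moore: city
  Sam Taylor: complete
  Ivan Thomas: department
  Karl Davis: salary

Per field:
  name: 0 missing
  age: 0 missing
  city: 1 missing
  department: 1 missing
  salary: 1 missing

Total missing values: 3
Records with any missing: 3

3 missing values (city: 1, department: 1, salary: 1); 3 incomplete records


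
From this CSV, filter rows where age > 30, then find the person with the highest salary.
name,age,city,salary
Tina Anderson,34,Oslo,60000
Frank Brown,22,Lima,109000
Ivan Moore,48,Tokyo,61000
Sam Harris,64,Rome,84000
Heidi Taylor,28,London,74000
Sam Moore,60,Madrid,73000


Filter: age > 30
Sort by: salary (descending)

Filtered records (4):
  Sam Harris, age 64, salary $84000
  Sam Moore, age 60, salary $73000
  Ivan Moore, age 48, salary $61000
  Tina Anderson, age 34, salary $60000

Highest salary: Sam Harris ($84000)

Sam Harris


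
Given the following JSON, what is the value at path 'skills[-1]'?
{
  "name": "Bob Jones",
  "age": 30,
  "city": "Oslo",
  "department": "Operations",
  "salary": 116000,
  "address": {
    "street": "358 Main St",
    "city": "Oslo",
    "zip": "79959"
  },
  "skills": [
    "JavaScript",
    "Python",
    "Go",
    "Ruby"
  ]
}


Query: skills[-1]
Path: skills -> last element
Value: Ruby

Ruby


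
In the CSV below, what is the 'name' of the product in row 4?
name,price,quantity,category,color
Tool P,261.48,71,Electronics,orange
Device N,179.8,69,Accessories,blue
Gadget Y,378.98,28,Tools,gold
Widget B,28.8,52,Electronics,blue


Query: Row 4 ('Widget B'), column 'name'
Value: Widget B

Widget B


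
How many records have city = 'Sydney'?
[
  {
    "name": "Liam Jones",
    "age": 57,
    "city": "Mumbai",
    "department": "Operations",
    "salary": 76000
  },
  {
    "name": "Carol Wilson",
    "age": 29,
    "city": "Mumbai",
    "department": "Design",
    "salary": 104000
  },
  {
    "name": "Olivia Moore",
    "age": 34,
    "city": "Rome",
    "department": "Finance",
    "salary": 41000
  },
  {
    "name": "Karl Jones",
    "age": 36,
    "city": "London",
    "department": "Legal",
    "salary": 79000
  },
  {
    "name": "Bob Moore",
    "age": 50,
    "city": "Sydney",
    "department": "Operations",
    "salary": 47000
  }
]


Data: 5 records
Condition: city = 'Sydney'

Checking each record:
  Liam Jones: Mumbai
  Carol Wilson: Mumbai
  Olivia Moore: Rome
  Karl Jones: London
  Bob Moore: Sydney MATCH

Count: 1

1


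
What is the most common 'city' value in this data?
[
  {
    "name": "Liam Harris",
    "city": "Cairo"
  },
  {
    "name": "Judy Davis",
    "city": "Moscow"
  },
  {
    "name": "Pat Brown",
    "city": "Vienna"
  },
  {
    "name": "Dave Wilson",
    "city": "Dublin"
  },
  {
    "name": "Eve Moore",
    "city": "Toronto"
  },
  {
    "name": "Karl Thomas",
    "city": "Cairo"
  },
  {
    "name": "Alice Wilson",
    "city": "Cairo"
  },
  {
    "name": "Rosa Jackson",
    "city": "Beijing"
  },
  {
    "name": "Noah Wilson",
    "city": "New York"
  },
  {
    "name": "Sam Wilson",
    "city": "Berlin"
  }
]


Counting 'city' values across 10 records:

  Cairo: 3 ###
  Moscow: 1 #
  Vienna: 1 #
  Dublin: 1 #
  Toronto: 1 #
  Beijing: 1 #
  New York: 1 #
  Berlin: 1 #

Most common: Cairo (3 times)

Cairo (3 times)


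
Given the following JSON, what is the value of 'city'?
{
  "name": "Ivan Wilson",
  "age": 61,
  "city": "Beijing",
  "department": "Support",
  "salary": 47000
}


Looking up field 'city'
Value: Beijing

Beijing


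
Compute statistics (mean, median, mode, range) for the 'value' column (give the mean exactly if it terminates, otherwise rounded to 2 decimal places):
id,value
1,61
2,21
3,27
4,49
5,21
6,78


Data: [61, 21, 27, 49, 21, 78]
Count: 6
Sum: 257
Mean: 257/6 ≈ 42.83 (rounded to 2 decimal places)
Sorted: [21, 21, 27, 49, 61, 78]
Median: 38.0
Mode: 21 (2 times)
Range: 78 - 21 = 57
Min: 21, Max: 78

mean≈42.83, median=38.0, mode=21, range=57


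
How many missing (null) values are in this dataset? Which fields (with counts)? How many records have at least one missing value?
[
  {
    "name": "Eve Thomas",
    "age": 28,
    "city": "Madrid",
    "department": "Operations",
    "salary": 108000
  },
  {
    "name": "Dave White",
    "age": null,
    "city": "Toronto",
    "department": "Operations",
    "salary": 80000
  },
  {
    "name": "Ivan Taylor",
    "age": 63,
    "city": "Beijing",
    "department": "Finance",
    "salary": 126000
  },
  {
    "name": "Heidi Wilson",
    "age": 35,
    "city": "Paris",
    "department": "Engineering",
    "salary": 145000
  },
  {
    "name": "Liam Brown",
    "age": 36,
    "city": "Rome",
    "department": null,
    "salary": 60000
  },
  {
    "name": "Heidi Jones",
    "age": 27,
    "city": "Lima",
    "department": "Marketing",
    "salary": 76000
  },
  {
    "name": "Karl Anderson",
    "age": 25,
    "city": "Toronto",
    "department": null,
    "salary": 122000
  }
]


Checking for missing (null) values in 7 records:

  Eve Thomas: complete
  Dave White: age
  Ivan Taylor: complete
  Heidi Wilson: complete
  Liam Brown: department
  Heidi Jones: complete
  Karl Anderson: department

Per field:
  name: 0 missing
  age: 1 missing
  city: 0 missing
  department: 2 missing
  salary: 0 missing

Total missing values: 3
Records with any missing: 3

3 missing values (age: 1, department: 2); 3 incomplete records


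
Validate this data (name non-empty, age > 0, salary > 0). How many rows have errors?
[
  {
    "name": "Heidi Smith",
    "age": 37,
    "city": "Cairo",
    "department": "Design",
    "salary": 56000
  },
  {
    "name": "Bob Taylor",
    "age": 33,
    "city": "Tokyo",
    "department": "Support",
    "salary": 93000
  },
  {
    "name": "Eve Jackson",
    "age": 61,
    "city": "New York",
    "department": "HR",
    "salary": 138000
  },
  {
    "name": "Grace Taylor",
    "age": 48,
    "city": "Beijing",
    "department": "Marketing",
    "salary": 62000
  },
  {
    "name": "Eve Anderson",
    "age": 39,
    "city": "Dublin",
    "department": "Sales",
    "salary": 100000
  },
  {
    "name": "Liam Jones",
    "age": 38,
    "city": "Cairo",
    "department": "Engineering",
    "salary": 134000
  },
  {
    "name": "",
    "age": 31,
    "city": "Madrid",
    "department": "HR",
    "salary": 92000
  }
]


Validating 7 records:
Rules: name non-empty, age > 0, salary > 0

  Row 1 (Heidi Smith): OK
  Row 2 (Bob Taylor): OK
  Row 3 (Eve Jackson): OK
  Row 4 (Grace Taylor): OK
  Row 5 (Eve Anderson): OK
  Row 6 (Liam Jones): OK
  Row 7 (???): empty name

Total errors: 1

1 errors


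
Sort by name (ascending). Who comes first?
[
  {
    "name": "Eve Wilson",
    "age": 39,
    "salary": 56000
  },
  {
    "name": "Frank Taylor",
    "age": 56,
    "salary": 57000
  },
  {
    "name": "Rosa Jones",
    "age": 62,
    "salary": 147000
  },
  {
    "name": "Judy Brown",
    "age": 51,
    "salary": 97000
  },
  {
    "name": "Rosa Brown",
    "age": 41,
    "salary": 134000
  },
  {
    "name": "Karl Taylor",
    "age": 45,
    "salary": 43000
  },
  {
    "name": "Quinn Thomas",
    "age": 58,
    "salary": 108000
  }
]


Sort by: name (ascending)

Sorted order:
  1. Eve Wilson (name = Eve Wilson)
  2. Frank Taylor (name = Frank Taylor)
  3. Judy Brown (name = Judy Brown)
  4. Karl Taylor (name = Karl Taylor)
  5. Quinn Thomas (name = Quinn Thomas)
  6. Rosa Brown (name = Rosa Brown)
  7. Rosa Jones (name = Rosa Jones)

First: Eve Wilson

Eve Wilson


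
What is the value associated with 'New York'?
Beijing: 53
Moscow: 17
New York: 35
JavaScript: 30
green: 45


Looking up key 'New York'
Value: 35

35


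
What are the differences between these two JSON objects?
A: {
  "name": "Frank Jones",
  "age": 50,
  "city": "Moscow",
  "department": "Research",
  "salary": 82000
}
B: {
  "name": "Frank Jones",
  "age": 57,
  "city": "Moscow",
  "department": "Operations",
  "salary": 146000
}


Comparing each field (in key order):
  name: same
  age: DIFFERENT
  city: same
  department: DIFFERENT
  salary: DIFFERENT
Differences:
  age: 50 -> 57
  department: Research -> Operations
  salary: 82000 -> 146000

3 field(s) changed

3 changes: age, department, salary


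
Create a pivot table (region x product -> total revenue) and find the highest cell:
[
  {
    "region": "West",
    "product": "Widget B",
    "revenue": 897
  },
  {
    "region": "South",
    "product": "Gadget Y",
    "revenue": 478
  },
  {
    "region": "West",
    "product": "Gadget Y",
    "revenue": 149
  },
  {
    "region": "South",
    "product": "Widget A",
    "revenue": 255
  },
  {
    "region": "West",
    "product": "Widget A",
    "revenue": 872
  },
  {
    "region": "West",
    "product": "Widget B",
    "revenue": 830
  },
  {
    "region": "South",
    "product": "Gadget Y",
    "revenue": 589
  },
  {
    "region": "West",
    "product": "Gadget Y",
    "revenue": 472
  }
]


Pivot: region (rows) x product (columns) -> total revenue

     Gadget Y      Widget A      Widget B    
South         1067           255             0  
West           621           872          1727  

Highest: West / Widget B = $1727

West / Widget B = $1727


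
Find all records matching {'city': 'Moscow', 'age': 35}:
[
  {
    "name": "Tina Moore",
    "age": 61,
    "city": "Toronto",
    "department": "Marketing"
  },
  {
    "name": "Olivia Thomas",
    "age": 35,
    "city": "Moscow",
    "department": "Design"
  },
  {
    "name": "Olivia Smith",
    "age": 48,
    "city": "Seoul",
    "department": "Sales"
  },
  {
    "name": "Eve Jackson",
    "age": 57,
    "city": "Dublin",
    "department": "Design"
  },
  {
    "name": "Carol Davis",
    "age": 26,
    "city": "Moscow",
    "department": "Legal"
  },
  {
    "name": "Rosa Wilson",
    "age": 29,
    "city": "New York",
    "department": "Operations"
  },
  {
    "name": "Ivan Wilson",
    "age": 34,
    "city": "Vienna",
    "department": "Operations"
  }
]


Search criteria: {'city': 'Moscow', 'age': 35}

Checking 7 records:
  Tina Moore: {city: Toronto, age: 61}
  Olivia Thomas: {city: Moscow, age: 35} <-- MATCH
  Olivia Smith: {city: Seoul, age: 48}
  Eve Jackson: {city: Dublin, age: 57}
  Carol Davis: {city: Moscow, age: 26}
  Rosa Wilson: {city: New York, age: 29}
  Ivan Wilson: {city: Vienna, age: 34}

Matches: ["Olivia Thomas"]

["Olivia Thomas"]


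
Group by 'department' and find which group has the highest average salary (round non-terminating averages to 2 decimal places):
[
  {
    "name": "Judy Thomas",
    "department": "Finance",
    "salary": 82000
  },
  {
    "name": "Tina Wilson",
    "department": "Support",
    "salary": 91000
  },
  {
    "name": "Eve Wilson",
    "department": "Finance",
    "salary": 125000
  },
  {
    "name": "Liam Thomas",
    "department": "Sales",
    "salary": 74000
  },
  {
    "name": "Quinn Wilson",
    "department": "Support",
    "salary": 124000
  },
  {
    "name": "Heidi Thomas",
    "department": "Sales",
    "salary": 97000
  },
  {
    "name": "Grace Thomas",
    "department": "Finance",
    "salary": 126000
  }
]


Group by: department

Groups:
  Finance: 3 people, avg salary = 333000/3 = $111000
  Sales: 2 people, avg salary = 171000/2 = $85500
  Support: 2 people, avg salary = 215000/2 = $107500

Highest average salary: Finance ($111000)

Finance ($111000)
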